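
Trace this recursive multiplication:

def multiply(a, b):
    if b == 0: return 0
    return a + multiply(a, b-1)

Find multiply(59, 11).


multiply(59, 11) = 59 + multiply(59, 10)
multiply(59, 10) = 59 + multiply(59, 9)
multiply(59, 9) = 59 + multiply(59, 8)
multiply(59, 8) = 59 + multiply(59, 7)
multiply(59, 7) = 59 + multiply(59, 6)
multiply(59, 6) = 59 + multiply(59, 5)
multiply(59, 5) = 59 + multiply(59, 4)
multiply(59, 4) = 59 + multiply(59, 3)
multiply(59, 3) = 59 + multiply(59, 2)
multiply(59, 2) = 59 + multiply(59, 1)
multiply(59, 1) = 59 + multiply(59, 0)
multiply(59, 0) = 0  (base case)
Total: 59 + 59 + 59 + 59 + 59 + 59 + 59 + 59 + 59 + 59 + 59 + 0 = 649

649


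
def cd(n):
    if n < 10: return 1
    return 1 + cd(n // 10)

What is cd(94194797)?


cd(94194797) = 1 + cd(9419479)
cd(9419479) = 1 + cd(941947)
cd(941947) = 1 + cd(94194)
cd(94194) = 1 + cd(9419)
cd(9419) = 1 + cd(941)
cd(941) = 1 + cd(94)
cd(94) = 1 + cd(9)
cd(9) = 1  (base case: 9 < 10)
Unwinding: 1 + 1 + 1 + 1 + 1 + 1 + 1 + 1 = 8

8


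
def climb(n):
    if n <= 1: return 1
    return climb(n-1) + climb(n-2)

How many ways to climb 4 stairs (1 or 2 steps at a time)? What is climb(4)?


Building up from base cases:
climb(0) = 1
climb(1) = 1
climb(2) = climb(1) + climb(0) = 1 + 1 = 2
climb(3) = climb(2) + climb(1) = 2 + 1 = 3
climb(4) = climb(3) + climb(2) = 3 + 2 = 5

5


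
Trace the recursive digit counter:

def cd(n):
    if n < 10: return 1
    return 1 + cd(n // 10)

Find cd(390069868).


cd(390069868) = 1 + cd(39006986)
cd(39006986) = 1 + cd(3900698)
cd(3900698) = 1 + cd(390069)
cd(390069) = 1 + cd(39006)
cd(39006) = 1 + cd(3900)
cd(3900) = 1 + cd(390)
cd(390) = 1 + cd(39)
cd(39) = 1 + cd(3)
cd(3) = 1  (base case: 3 < 10)
Unwinding: 1 + 1 + 1 + 1 + 1 + 1 + 1 + 1 + 1 = 9

9


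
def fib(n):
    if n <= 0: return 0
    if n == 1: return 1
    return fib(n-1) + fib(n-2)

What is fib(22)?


Computing fib(22) bottom-up:
fib(0) = 0
fib(1) = 1
fib(2) = fib(1) + fib(0) = 1 + 0 = 1
fib(3) = fib(2) + fib(1) = 1 + 1 = 2
fib(4) = fib(3) + fib(2) = 2 + 1 = 3
fib(5) = fib(4) + fib(3) = 3 + 2 = 5
fib(6) = fib(5) + fib(4) = 5 + 3 = 8
fib(7) = fib(6) + fib(5) = 8 + 5 = 13
fib(8) = fib(7) + fib(6) = 13 + 8 = 21
fib(9) = fib(8) + fib(7) = 21 + 13 = 34
fib(10) = fib(9) + fib(8) = 34 + 21 = 55
fib(11) = fib(10) + fib(9) = 55 + 34 = 89
fib(12) = fib(11) + fib(10) = 89 + 55 = 144
fib(13) = fib(12) + fib(11) = 144 + 89 = 233
fib(14) = fib(13) + fib(12) = 233 + 144 = 377
fib(15) = fib(14) + fib(13) = 377 + 233 = 610
fib(16) = fib(15) + fib(14) = 610 + 377 = 987
fib(17) = fib(16) + fib(15) = 987 + 610 = 1597
fib(18) = fib(17) + fib(16) = 1597 + 987 = 2584
fib(19) = fib(18) + fib(17) = 2584 + 1597 = 4181
fib(20) = fib(19) + fib(18) = 4181 + 2584 = 6765
fib(21) = fib(20) + fib(19) = 6765 + 4181 = 10946
fib(22) = fib(21) + fib(20) = 10946 + 6765 = 17711

17711


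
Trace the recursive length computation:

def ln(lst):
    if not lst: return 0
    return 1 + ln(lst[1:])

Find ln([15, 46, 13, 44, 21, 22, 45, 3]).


ln([15, 46, 13, 44, 21, 22, 45, 3]) = 1 + ln([46, 13, 44, 21, 22, 45, 3])
ln([46, 13, 44, 21, 22, 45, 3]) = 1 + ln([13, 44, 21, 22, 45, 3])
ln([13, 44, 21, 22, 45, 3]) = 1 + ln([44, 21, 22, 45, 3])
ln([44, 21, 22, 45, 3]) = 1 + ln([21, 22, 45, 3])
ln([21, 22, 45, 3]) = 1 + ln([22, 45, 3])
ln([22, 45, 3]) = 1 + ln([45, 3])
ln([45, 3]) = 1 + ln([3])
ln([3]) = 1 + ln([])
ln([]) = 0  (base case)
Unwinding: 1 + 1 + 1 + 1 + 1 + 1 + 1 + 1 + 0 = 8

8


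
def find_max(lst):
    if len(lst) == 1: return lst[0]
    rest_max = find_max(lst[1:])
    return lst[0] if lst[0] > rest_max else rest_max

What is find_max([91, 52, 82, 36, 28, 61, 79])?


find_max([91, 52, 82, 36, 28, 61, 79]): compare 91 with find_max([52, 82, 36, 28, 61, 79])
find_max([52, 82, 36, 28, 61, 79]): compare 52 with find_max([82, 36, 28, 61, 79])
find_max([82, 36, 28, 61, 79]): compare 82 with find_max([36, 28, 61, 79])
find_max([36, 28, 61, 79]): compare 36 with find_max([28, 61, 79])
find_max([28, 61, 79]): compare 28 with find_max([61, 79])
find_max([61, 79]): compare 61 with find_max([79])
find_max([79]) = 79  (base case)
Compare 61 with 79 -> 79
Compare 28 with 79 -> 79
Compare 36 with 79 -> 79
Compare 82 with 79 -> 82
Compare 52 with 82 -> 82
Compare 91 with 82 -> 91

91


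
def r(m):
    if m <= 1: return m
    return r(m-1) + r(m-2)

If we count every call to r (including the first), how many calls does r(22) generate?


Let C(n) = total calls for r(n)
C(0) = 1, C(1) = 1
C(2) = 1 + C(1) + C(0) = 1 + 1 + 1 = 3
C(3) = 1 + C(2) + C(1) = 1 + 3 + 1 = 5
C(4) = 1 + C(3) + C(2) = 1 + 5 + 3 = 9
C(5) = 1 + C(4) + C(3) = 1 + 9 + 5 = 15
C(6) = 1 + C(5) + C(4) = 1 + 15 + 9 = 25
C(7) = 1 + C(6) + C(5) = 1 + 25 + 15 = 41
C(8) = 1 + C(7) + C(6) = 1 + 41 + 25 = 67
C(9) = 1 + C(8) + C(7) = 1 + 67 + 41 = 109
C(10) = 1 + C(9) + C(8) = 1 + 109 + 67 = 177
C(11) = 1 + C(10) + C(9) = 1 + 177 + 109 = 287
C(12) = 1 + C(11) + C(10) = 1 + 287 + 177 = 465
C(13) = 1 + C(12) + C(11) = 1 + 465 + 287 = 753
C(14) = 1 + C(13) + C(12) = 1 + 753 + 465 = 1219
C(15) = 1 + C(14) + C(13) = 1 + 1219 + 753 = 1973
C(16) = 1 + C(15) + C(14) = 1 + 1973 + 1219 = 3193
C(17) = 1 + C(16) + C(15) = 1 + 3193 + 1973 = 5167
C(18) = 1 + C(17) + C(16) = 1 + 5167 + 3193 = 8361
C(19) = 1 + C(18) + C(17) = 1 + 8361 + 5167 = 13529
C(20) = 1 + C(19) + C(18) = 1 + 13529 + 8361 = 21891
C(21) = 1 + C(20) + C(19) = 1 + 21891 + 13529 = 35421
C(22) = 1 + C(21) + C(20) = 1 + 35421 + 21891 = 57313

57313


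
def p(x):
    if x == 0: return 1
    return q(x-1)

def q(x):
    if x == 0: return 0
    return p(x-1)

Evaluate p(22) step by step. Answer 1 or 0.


p(22) = q(21)
q(21) = p(20)
p(20) = q(19)
q(19) = p(18)
p(18) = q(17)
q(17) = p(16)
p(16) = q(15)
q(15) = p(14)
p(14) = q(13)
q(13) = p(12)
p(12) = q(11)
q(11) = p(10)
p(10) = q(9)
q(9) = p(8)
p(8) = q(7)
q(7) = p(6)
p(6) = q(5)
q(5) = p(4)
p(4) = q(3)
q(3) = p(2)
p(2) = q(1)
q(1) = p(0)
p(0) = 1  (base case)
Result: 1

1


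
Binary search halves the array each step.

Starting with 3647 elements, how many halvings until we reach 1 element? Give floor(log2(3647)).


3647 / 2 = 1823
1823 / 2 = 911
911 / 2 = 455
455 / 2 = 227
227 / 2 = 113
113 / 2 = 56
56 / 2 = 28
28 / 2 = 14
14 / 2 = 7
7 / 2 = 3
3 / 2 = 1
Reached 1 after 11 halvings

11


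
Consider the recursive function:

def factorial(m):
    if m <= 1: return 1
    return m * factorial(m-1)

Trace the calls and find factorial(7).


factorial(7)
= 7 * factorial(6)
= 7 * 6 * factorial(5)
= 7 * 6 * 5 * factorial(4)
= 7 * 6 * 5 * 4 * factorial(3)
= 7 * 6 * 5 * 4 * 3 * factorial(2)
= 7 * 6 * 5 * 4 * 3 * 2 * factorial(1)
= 7 * 6 * 5 * 4 * 3 * 2 * 1
= 5040

5040


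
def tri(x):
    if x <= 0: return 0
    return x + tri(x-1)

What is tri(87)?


tri(87)
= 87 + 86 + 85 + 84 + 83 + 82 + 81 + 80 + 79 + 78 + 77 + 76 + 75 + 74 + 73 + 72 + 71 + 70 + 69 + 68 + 67 + 66 + 65 + 64 + 63 + 62 + 61 + 60 + 59 + 58 + 57 + 56 + 55 + 54 + 53 + 52 + 51 + 50 + 49 + 48 + 47 + 46 + 45 + 44 + 43 + 42 + 41 + 40 + 39 + 38 + 37 + 36 + 35 + 34 + 33 + 32 + 31 + 30 + 29 + 28 + 27 + 26 + 25 + 24 + 23 + 22 + 21 + 20 + 19 + 18 + 17 + 16 + 15 + 14 + 13 + 12 + 11 + 10 + 9 + 8 + 7 + 6 + 5 + 4 + 3 + 2 + 1 + tri(0)
= 87 + 86 + 85 + 84 + 83 + 82 + 81 + 80 + 79 + 78 + 77 + 76 + 75 + 74 + 73 + 72 + 71 + 70 + 69 + 68 + 67 + 66 + 65 + 64 + 63 + 62 + 61 + 60 + 59 + 58 + 57 + 56 + 55 + 54 + 53 + 52 + 51 + 50 + 49 + 48 + 47 + 46 + 45 + 44 + 43 + 42 + 41 + 40 + 39 + 38 + 37 + 36 + 35 + 34 + 33 + 32 + 31 + 30 + 29 + 28 + 27 + 26 + 25 + 24 + 23 + 22 + 21 + 20 + 19 + 18 + 17 + 16 + 15 + 14 + 13 + 12 + 11 + 10 + 9 + 8 + 7 + 6 + 5 + 4 + 3 + 2 + 1 + 0
= 3828

3828


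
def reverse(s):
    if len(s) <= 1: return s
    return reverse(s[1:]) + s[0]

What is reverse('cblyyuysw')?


reverse('cblyyuysw') = reverse('blyyuysw') + 'c'
reverse('blyyuysw') = reverse('lyyuysw') + 'b'
reverse('lyyuysw') = reverse('yyuysw') + 'l'
reverse('yyuysw') = reverse('yuysw') + 'y'
reverse('yuysw') = reverse('uysw') + 'y'
reverse('uysw') = reverse('ysw') + 'u'
reverse('ysw') = reverse('sw') + 'y'
reverse('sw') = reverse('w') + 's'
reverse('w') = 'w'  (base case)
Concatenating: 'w' + 's' + 'y' + 'u' + 'y' + 'y' + 'l' + 'b' + 'c' = 'wsyuyylbc'

wsyuyylbc


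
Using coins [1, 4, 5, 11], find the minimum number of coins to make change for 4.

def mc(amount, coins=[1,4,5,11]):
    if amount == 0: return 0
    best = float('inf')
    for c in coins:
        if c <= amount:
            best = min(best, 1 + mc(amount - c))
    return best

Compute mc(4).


Building up with DP:
mc(0) = 0
mc(1) = min(1+mc(0)=1+0=1) = 1
mc(2) = min(1+mc(1)=1+1=2) = 2
mc(3) = min(1+mc(2)=1+2=3) = 3
mc(4) = min(1+mc(3)=1+3=4, 1+mc(0)=1+0=1) = 1

1


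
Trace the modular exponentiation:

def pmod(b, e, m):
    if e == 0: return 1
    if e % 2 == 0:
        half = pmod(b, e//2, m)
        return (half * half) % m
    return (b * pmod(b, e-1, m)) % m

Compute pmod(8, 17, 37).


pmod(8, 17, 37): e is odd, compute pmod(8, 16, 37)
  pmod(8, 16, 37): e is even, compute pmod(8, 8, 37)
    pmod(8, 8, 37): e is even, compute pmod(8, 4, 37)
      pmod(8, 4, 37): e is even, compute pmod(8, 2, 37)
        pmod(8, 2, 37): e is even, compute pmod(8, 1, 37)
          pmod(8, 1, 37): e is odd, compute pmod(8, 0, 37)
          pmod(8, 0, 37) = 1
          (8 * 1) % 37 = 8
        half=8, (8*8) % 37 = 27
      half=27, (27*27) % 37 = 26
    half=26, (26*26) % 37 = 10
  half=10, (10*10) % 37 = 26
(8 * 26) % 37 = 23

23


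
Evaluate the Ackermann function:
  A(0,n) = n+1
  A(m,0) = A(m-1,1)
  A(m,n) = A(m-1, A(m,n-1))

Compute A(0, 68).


A(0, 68) = 69
Result: A(0, 68) = 69

69


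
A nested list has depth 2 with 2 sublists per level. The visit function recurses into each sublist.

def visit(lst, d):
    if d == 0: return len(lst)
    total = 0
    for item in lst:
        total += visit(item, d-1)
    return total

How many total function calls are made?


At depth 0 (root): 1 call
At depth 1: each of 1 parents calls visit on 2 children = 2 calls
At depth 2: each of 2 parents calls visit on 2 children = 4 calls
Total: 1 + 2 + 4 = 7

7


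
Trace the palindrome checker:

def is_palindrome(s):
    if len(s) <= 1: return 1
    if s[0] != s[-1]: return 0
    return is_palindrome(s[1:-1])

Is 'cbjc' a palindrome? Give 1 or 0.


is_palindrome('cbjc'): s[0]='c' == s[-1]='c' -> check is_palindrome('bj')
is_palindrome('bj'): s[0]='b' != s[-1]='j' -> return 0
Result: 0 (not a palindrome)

0


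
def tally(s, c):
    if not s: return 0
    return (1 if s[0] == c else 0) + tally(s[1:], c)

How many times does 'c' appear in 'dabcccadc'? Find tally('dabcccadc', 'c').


s[0]='d' != 'c' -> 0
s[0]='a' != 'c' -> 0
s[0]='b' != 'c' -> 0
s[0]='c' == 'c' -> 1
s[0]='c' == 'c' -> 1
s[0]='c' == 'c' -> 1
s[0]='a' != 'c' -> 0
s[0]='d' != 'c' -> 0
s[0]='c' == 'c' -> 1
Sum: 0 + 0 + 0 + 1 + 1 + 1 + 0 + 0 + 1 = 4

4


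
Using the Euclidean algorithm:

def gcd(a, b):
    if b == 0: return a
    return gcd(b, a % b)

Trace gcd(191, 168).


gcd(191, 168) = gcd(168, 23)
gcd(168, 23) = gcd(23, 7)
gcd(23, 7) = gcd(7, 2)
gcd(7, 2) = gcd(2, 1)
gcd(2, 1) = gcd(1, 0)
gcd(1, 0) = 1  (base case)

1


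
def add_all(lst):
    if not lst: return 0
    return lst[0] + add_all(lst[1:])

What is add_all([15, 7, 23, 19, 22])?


add_all([15, 7, 23, 19, 22]) = 15 + add_all([7, 23, 19, 22])
add_all([7, 23, 19, 22]) = 7 + add_all([23, 19, 22])
add_all([23, 19, 22]) = 23 + add_all([19, 22])
add_all([19, 22]) = 19 + add_all([22])
add_all([22]) = 22 + add_all([])
add_all([]) = 0  (base case)
Total: 15 + 7 + 23 + 19 + 22 + 0 = 86

86


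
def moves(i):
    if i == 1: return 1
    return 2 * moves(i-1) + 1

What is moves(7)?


moves(7) = 2 * moves(6) + 1
moves(6) = 2 * moves(5) + 1
moves(5) = 2 * moves(4) + 1
moves(4) = 2 * moves(3) + 1
moves(3) = 2 * moves(2) + 1
moves(2) = 2 * moves(1) + 1
moves(1) = 1  (base case)
moves(2) = 2 * 1 + 1 = 3
moves(3) = 2 * 3 + 1 = 7
moves(4) = 2 * 7 + 1 = 15
moves(5) = 2 * 15 + 1 = 31
moves(6) = 2 * 31 + 1 = 63
moves(7) = 2 * 63 + 1 = 127

127


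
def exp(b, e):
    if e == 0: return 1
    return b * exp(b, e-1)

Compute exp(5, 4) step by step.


exp(5, 4)
= 5 * exp(5, 3)
= 5 * 5 * exp(5, 2)
= 5 * 5 * 5 * exp(5, 1)
= 5 * 5 * 5 * 5 * exp(5, 0)
= 5 * 5 * 5 * 5 * 1
= 625

625


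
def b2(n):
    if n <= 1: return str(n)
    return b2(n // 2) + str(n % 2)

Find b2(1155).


b2(1155) = b2(577) + '1'
b2(577) = b2(288) + '1'
b2(288) = b2(144) + '0'
b2(144) = b2(72) + '0'
b2(72) = b2(36) + '0'
b2(36) = b2(18) + '0'
b2(18) = b2(9) + '0'
b2(9) = b2(4) + '1'
b2(4) = b2(2) + '0'
b2(2) = b2(1) + '0'
b2(1) = '1'  (base case)
Concatenating: '1' + '0' + '0' + '1' + '0' + '0' + '0' + '0' + '0' + '1' + '1' = '10010000011'

10010000011


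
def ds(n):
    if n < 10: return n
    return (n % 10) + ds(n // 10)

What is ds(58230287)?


ds(58230287) = 7 + ds(5823028)
ds(5823028) = 8 + ds(582302)
ds(582302) = 2 + ds(58230)
ds(58230) = 0 + ds(5823)
ds(5823) = 3 + ds(582)
ds(582) = 2 + ds(58)
ds(58) = 8 + ds(5)
ds(5) = 5  (base case)
Total: 7 + 8 + 2 + 0 + 3 + 2 + 8 + 5 = 35

35


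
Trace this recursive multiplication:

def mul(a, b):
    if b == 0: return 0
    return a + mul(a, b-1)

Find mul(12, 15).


mul(12, 15) = 12 + mul(12, 14)
mul(12, 14) = 12 + mul(12, 13)
mul(12, 13) = 12 + mul(12, 12)
mul(12, 12) = 12 + mul(12, 11)
mul(12, 11) = 12 + mul(12, 10)
mul(12, 10) = 12 + mul(12, 9)
mul(12, 9) = 12 + mul(12, 8)
mul(12, 8) = 12 + mul(12, 7)
mul(12, 7) = 12 + mul(12, 6)
mul(12, 6) = 12 + mul(12, 5)
mul(12, 5) = 12 + mul(12, 4)
mul(12, 4) = 12 + mul(12, 3)
mul(12, 3) = 12 + mul(12, 2)
mul(12, 2) = 12 + mul(12, 1)
mul(12, 1) = 12 + mul(12, 0)
mul(12, 0) = 0  (base case)
Total: 12 + 12 + 12 + 12 + 12 + 12 + 12 + 12 + 12 + 12 + 12 + 12 + 12 + 12 + 12 + 0 = 180

180


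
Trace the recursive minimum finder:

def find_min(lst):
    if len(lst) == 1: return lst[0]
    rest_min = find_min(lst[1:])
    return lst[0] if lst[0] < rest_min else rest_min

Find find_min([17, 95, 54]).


find_min([17, 95, 54]): compare 17 with find_min([95, 54])
find_min([95, 54]): compare 95 with find_min([54])
find_min([54]) = 54  (base case)
Compare 95 with 54 -> 54
Compare 17 with 54 -> 17

17


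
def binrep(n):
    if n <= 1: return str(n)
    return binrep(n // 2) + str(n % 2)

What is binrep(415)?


binrep(415) = binrep(207) + '1'
binrep(207) = binrep(103) + '1'
binrep(103) = binrep(51) + '1'
binrep(51) = binrep(25) + '1'
binrep(25) = binrep(12) + '1'
binrep(12) = binrep(6) + '0'
binrep(6) = binrep(3) + '0'
binrep(3) = binrep(1) + '1'
binrep(1) = '1'  (base case)
Concatenating: '1' + '1' + '0' + '0' + '1' + '1' + '1' + '1' + '1' = '110011111'

110011111


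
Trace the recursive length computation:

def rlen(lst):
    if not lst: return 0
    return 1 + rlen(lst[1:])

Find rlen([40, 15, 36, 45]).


rlen([40, 15, 36, 45]) = 1 + rlen([15, 36, 45])
rlen([15, 36, 45]) = 1 + rlen([36, 45])
rlen([36, 45]) = 1 + rlen([45])
rlen([45]) = 1 + rlen([])
rlen([]) = 0  (base case)
Unwinding: 1 + 1 + 1 + 1 + 0 = 4

4


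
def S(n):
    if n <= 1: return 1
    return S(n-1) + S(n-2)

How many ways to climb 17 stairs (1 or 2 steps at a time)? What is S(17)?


Building up from base cases:
S(0) = 1
S(1) = 1
S(2) = S(1) + S(0) = 1 + 1 = 2
S(3) = S(2) + S(1) = 2 + 1 = 3
S(4) = S(3) + S(2) = 3 + 2 = 5
S(5) = S(4) + S(3) = 5 + 3 = 8
S(6) = S(5) + S(4) = 8 + 5 = 13
S(7) = S(6) + S(5) = 13 + 8 = 21
S(8) = S(7) + S(6) = 21 + 13 = 34
S(9) = S(8) + S(7) = 34 + 21 = 55
S(10) = S(9) + S(8) = 55 + 34 = 89
S(11) = S(10) + S(9) = 89 + 55 = 144
S(12) = S(11) + S(10) = 144 + 89 = 233
S(13) = S(12) + S(11) = 233 + 144 = 377
S(14) = S(13) + S(12) = 377 + 233 = 610
S(15) = S(14) + S(13) = 610 + 377 = 987
S(16) = S(15) + S(14) = 987 + 610 = 1597
S(17) = S(16) + S(15) = 1597 + 987 = 2584

2584


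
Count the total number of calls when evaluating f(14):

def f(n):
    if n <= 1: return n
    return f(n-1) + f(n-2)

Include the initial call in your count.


Let C(n) = total calls for f(n)
C(0) = 1, C(1) = 1
C(2) = 1 + C(1) + C(0) = 1 + 1 + 1 = 3
C(3) = 1 + C(2) + C(1) = 1 + 3 + 1 = 5
C(4) = 1 + C(3) + C(2) = 1 + 5 + 3 = 9
C(5) = 1 + C(4) + C(3) = 1 + 9 + 5 = 15
C(6) = 1 + C(5) + C(4) = 1 + 15 + 9 = 25
C(7) = 1 + C(6) + C(5) = 1 + 25 + 15 = 41
C(8) = 1 + C(7) + C(6) = 1 + 41 + 25 = 67
C(9) = 1 + C(8) + C(7) = 1 + 67 + 41 = 109
C(10) = 1 + C(9) + C(8) = 1 + 109 + 67 = 177
C(11) = 1 + C(10) + C(9) = 1 + 177 + 109 = 287
C(12) = 1 + C(11) + C(10) = 1 + 287 + 177 = 465
C(13) = 1 + C(12) + C(11) = 1 + 465 + 287 = 753
C(14) = 1 + C(13) + C(12) = 1 + 753 + 465 = 1219

1219


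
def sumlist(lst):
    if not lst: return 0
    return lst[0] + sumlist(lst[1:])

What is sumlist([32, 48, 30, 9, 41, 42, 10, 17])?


sumlist([32, 48, 30, 9, 41, 42, 10, 17]) = 32 + sumlist([48, 30, 9, 41, 42, 10, 17])
sumlist([48, 30, 9, 41, 42, 10, 17]) = 48 + sumlist([30, 9, 41, 42, 10, 17])
sumlist([30, 9, 41, 42, 10, 17]) = 30 + sumlist([9, 41, 42, 10, 17])
sumlist([9, 41, 42, 10, 17]) = 9 + sumlist([41, 42, 10, 17])
sumlist([41, 42, 10, 17]) = 41 + sumlist([42, 10, 17])
sumlist([42, 10, 17]) = 42 + sumlist([10, 17])
sumlist([10, 17]) = 10 + sumlist([17])
sumlist([17]) = 17 + sumlist([])
sumlist([]) = 0  (base case)
Total: 32 + 48 + 30 + 9 + 41 + 42 + 10 + 17 + 0 = 229

229


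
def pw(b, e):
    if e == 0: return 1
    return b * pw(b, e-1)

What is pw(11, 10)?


pw(11, 10)
= 11 * pw(11, 9)
= 11 * 11 * pw(11, 8)
= 11 * 11 * 11 * pw(11, 7)
= 11 * 11 * 11 * 11 * pw(11, 6)
= 11 * 11 * 11 * 11 * 11 * pw(11, 5)
= 11 * 11 * 11 * 11 * 11 * 11 * pw(11, 4)
= 11 * 11 * 11 * 11 * 11 * 11 * 11 * pw(11, 3)
= 11 * 11 * 11 * 11 * 11 * 11 * 11 * 11 * pw(11, 2)
= 11 * 11 * 11 * 11 * 11 * 11 * 11 * 11 * 11 * pw(11, 1)
= 11 * 11 * 11 * 11 * 11 * 11 * 11 * 11 * 11 * 11 * pw(11, 0)
= 11 * 11 * 11 * 11 * 11 * 11 * 11 * 11 * 11 * 11 * 1
= 25937424601

25937424601


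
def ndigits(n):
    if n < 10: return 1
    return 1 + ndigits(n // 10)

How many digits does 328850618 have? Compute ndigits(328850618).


ndigits(328850618) = 1 + ndigits(32885061)
ndigits(32885061) = 1 + ndigits(3288506)
ndigits(3288506) = 1 + ndigits(328850)
ndigits(328850) = 1 + ndigits(32885)
ndigits(32885) = 1 + ndigits(3288)
ndigits(3288) = 1 + ndigits(328)
ndigits(328) = 1 + ndigits(32)
ndigits(32) = 1 + ndigits(3)
ndigits(3) = 1  (base case: 3 < 10)
Unwinding: 1 + 1 + 1 + 1 + 1 + 1 + 1 + 1 + 1 = 9

9


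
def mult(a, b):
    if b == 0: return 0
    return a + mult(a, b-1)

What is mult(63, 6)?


mult(63, 6) = 63 + mult(63, 5)
mult(63, 5) = 63 + mult(63, 4)
mult(63, 4) = 63 + mult(63, 3)
mult(63, 3) = 63 + mult(63, 2)
mult(63, 2) = 63 + mult(63, 1)
mult(63, 1) = 63 + mult(63, 0)
mult(63, 0) = 0  (base case)
Total: 63 + 63 + 63 + 63 + 63 + 63 + 0 = 378

378


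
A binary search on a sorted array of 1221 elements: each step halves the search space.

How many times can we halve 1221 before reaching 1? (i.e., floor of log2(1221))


1221 / 2 = 610
610 / 2 = 305
305 / 2 = 152
152 / 2 = 76
76 / 2 = 38
38 / 2 = 19
19 / 2 = 9
9 / 2 = 4
4 / 2 = 2
2 / 2 = 1
Reached 1 after 10 halvings

10


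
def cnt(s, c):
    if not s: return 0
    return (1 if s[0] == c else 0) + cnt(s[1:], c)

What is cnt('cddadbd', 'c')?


s[0]='c' == 'c' -> 1
s[0]='d' != 'c' -> 0
s[0]='d' != 'c' -> 0
s[0]='a' != 'c' -> 0
s[0]='d' != 'c' -> 0
s[0]='b' != 'c' -> 0
s[0]='d' != 'c' -> 0
Sum: 1 + 0 + 0 + 0 + 0 + 0 + 0 = 1

1


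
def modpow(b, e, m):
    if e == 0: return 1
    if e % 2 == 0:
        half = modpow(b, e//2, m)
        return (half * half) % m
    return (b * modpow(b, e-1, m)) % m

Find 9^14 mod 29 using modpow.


modpow(9, 14, 29): e is even, compute modpow(9, 7, 29)
  modpow(9, 7, 29): e is odd, compute modpow(9, 6, 29)
    modpow(9, 6, 29): e is even, compute modpow(9, 3, 29)
      modpow(9, 3, 29): e is odd, compute modpow(9, 2, 29)
        modpow(9, 2, 29): e is even, compute modpow(9, 1, 29)
          modpow(9, 1, 29): e is odd, compute modpow(9, 0, 29)
          modpow(9, 0, 29) = 1
          (9 * 1) % 29 = 9
        half=9, (9*9) % 29 = 23
      (9 * 23) % 29 = 4
    half=4, (4*4) % 29 = 16
  (9 * 16) % 29 = 28
half=28, (28*28) % 29 = 1

1


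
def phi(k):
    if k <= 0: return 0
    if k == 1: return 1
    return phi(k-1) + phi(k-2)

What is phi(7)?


Computing phi(7) bottom-up:
phi(0) = 0
phi(1) = 1
phi(2) = phi(1) + phi(0) = 1 + 0 = 1
phi(3) = phi(2) + phi(1) = 1 + 1 = 2
phi(4) = phi(3) + phi(2) = 2 + 1 = 3
phi(5) = phi(4) + phi(3) = 3 + 2 = 5
phi(6) = phi(5) + phi(4) = 5 + 3 = 8
phi(7) = phi(6) + phi(5) = 8 + 5 = 13

13


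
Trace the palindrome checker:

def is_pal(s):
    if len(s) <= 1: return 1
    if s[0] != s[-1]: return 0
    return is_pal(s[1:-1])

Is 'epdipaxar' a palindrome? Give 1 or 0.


is_pal('epdipaxar'): s[0]='e' != s[-1]='r' -> return 0
Result: 0 (not a palindrome)

0


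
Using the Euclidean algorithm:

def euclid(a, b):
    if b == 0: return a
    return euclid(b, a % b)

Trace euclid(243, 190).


euclid(243, 190) = euclid(190, 53)
euclid(190, 53) = euclid(53, 31)
euclid(53, 31) = euclid(31, 22)
euclid(31, 22) = euclid(22, 9)
euclid(22, 9) = euclid(9, 4)
euclid(9, 4) = euclid(4, 1)
euclid(4, 1) = euclid(1, 0)
euclid(1, 0) = 1  (base case)

1


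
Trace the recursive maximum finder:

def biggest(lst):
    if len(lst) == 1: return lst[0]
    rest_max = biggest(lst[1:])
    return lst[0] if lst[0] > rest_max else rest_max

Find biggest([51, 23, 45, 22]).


biggest([51, 23, 45, 22]): compare 51 with biggest([23, 45, 22])
biggest([23, 45, 22]): compare 23 with biggest([45, 22])
biggest([45, 22]): compare 45 with biggest([22])
biggest([22]) = 22  (base case)
Compare 45 with 22 -> 45
Compare 23 with 45 -> 45
Compare 51 with 45 -> 51

51


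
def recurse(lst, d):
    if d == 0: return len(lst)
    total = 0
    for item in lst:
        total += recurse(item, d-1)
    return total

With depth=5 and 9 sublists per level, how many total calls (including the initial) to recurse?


At depth 0 (root): 1 call
At depth 1: each of 1 parents calls recurse on 9 children = 9 calls
At depth 2: each of 9 parents calls recurse on 9 children = 81 calls
At depth 3: each of 81 parents calls recurse on 9 children = 729 calls
At depth 4: each of 729 parents calls recurse on 9 children = 6561 calls
At depth 5: each of 6561 parents calls recurse on 9 children = 59049 calls
Total: 1 + 9 + 81 + 729 + 6561 + 59049 = 66430

66430


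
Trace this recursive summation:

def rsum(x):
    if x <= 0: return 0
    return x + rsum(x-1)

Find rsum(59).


rsum(59)
= 59 + 58 + 57 + 56 + 55 + 54 + 53 + 52 + 51 + 50 + 49 + 48 + 47 + 46 + 45 + 44 + 43 + 42 + 41 + 40 + 39 + 38 + 37 + 36 + 35 + 34 + 33 + 32 + 31 + 30 + 29 + 28 + 27 + 26 + 25 + 24 + 23 + 22 + 21 + 20 + 19 + 18 + 17 + 16 + 15 + 14 + 13 + 12 + 11 + 10 + 9 + 8 + 7 + 6 + 5 + 4 + 3 + 2 + 1 + rsum(0)
= 59 + 58 + 57 + 56 + 55 + 54 + 53 + 52 + 51 + 50 + 49 + 48 + 47 + 46 + 45 + 44 + 43 + 42 + 41 + 40 + 39 + 38 + 37 + 36 + 35 + 34 + 33 + 32 + 31 + 30 + 29 + 28 + 27 + 26 + 25 + 24 + 23 + 22 + 21 + 20 + 19 + 18 + 17 + 16 + 15 + 14 + 13 + 12 + 11 + 10 + 9 + 8 + 7 + 6 + 5 + 4 + 3 + 2 + 1 + 0
= 1770

1770


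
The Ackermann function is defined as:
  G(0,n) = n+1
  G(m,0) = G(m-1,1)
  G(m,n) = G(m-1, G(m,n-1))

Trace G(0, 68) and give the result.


G(0, 68) = 69
Result: G(0, 68) = 69

69


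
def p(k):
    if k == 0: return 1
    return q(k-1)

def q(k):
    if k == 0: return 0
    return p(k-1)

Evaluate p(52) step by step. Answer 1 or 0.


p(52) = q(51)
q(51) = p(50)
p(50) = q(49)
q(49) = p(48)
p(48) = q(47)
q(47) = p(46)
p(46) = q(45)
q(45) = p(44)
p(44) = q(43)
q(43) = p(42)
p(42) = q(41)
q(41) = p(40)
p(40) = q(39)
q(39) = p(38)
p(38) = q(37)
q(37) = p(36)
p(36) = q(35)
q(35) = p(34)
p(34) = q(33)
q(33) = p(32)
p(32) = q(31)
q(31) = p(30)
p(30) = q(29)
q(29) = p(28)
p(28) = q(27)
q(27) = p(26)
p(26) = q(25)
q(25) = p(24)
p(24) = q(23)
q(23) = p(22)
p(22) = q(21)
q(21) = p(20)
p(20) = q(19)
q(19) = p(18)
p(18) = q(17)
q(17) = p(16)
p(16) = q(15)
q(15) = p(14)
p(14) = q(13)
q(13) = p(12)
p(12) = q(11)
q(11) = p(10)
p(10) = q(9)
q(9) = p(8)
p(8) = q(7)
q(7) = p(6)
p(6) = q(5)
q(5) = p(4)
p(4) = q(3)
q(3) = p(2)
p(2) = q(1)
q(1) = p(0)
p(0) = 1  (base case)
Result: 1

1


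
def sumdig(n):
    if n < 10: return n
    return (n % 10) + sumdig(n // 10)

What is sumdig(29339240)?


sumdig(29339240) = 0 + sumdig(2933924)
sumdig(2933924) = 4 + sumdig(293392)
sumdig(293392) = 2 + sumdig(29339)
sumdig(29339) = 9 + sumdig(2933)
sumdig(2933) = 3 + sumdig(293)
sumdig(293) = 3 + sumdig(29)
sumdig(29) = 9 + sumdig(2)
sumdig(2) = 2  (base case)
Total: 0 + 4 + 2 + 9 + 3 + 3 + 9 + 2 = 32

32


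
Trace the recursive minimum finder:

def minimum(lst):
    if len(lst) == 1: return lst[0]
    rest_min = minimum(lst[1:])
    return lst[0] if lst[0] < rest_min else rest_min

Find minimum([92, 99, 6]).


minimum([92, 99, 6]): compare 92 with minimum([99, 6])
minimum([99, 6]): compare 99 with minimum([6])
minimum([6]) = 6  (base case)
Compare 99 with 6 -> 6
Compare 92 with 6 -> 6

6


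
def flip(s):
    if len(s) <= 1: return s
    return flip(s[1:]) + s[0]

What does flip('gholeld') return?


flip('gholeld') = flip('holeld') + 'g'
flip('holeld') = flip('oleld') + 'h'
flip('oleld') = flip('leld') + 'o'
flip('leld') = flip('eld') + 'l'
flip('eld') = flip('ld') + 'e'
flip('ld') = flip('d') + 'l'
flip('d') = 'd'  (base case)
Concatenating: 'd' + 'l' + 'e' + 'l' + 'o' + 'h' + 'g' = 'dlelohg'

dlelohg


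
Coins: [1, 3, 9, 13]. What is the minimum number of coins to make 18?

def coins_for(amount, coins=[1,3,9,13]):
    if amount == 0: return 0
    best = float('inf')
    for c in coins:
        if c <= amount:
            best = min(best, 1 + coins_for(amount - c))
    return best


Building up with DP:
coins_for(0) = 0
coins_for(1) = min(1+coins_for(0)=1+0=1) = 1
coins_for(2) = min(1+coins_for(1)=1+1=2) = 2
coins_for(3) = min(1+coins_for(2)=1+2=3, 1+coins_for(0)=1+0=1) = 1
coins_for(4) = min(1+coins_for(3)=1+1=2, 1+coins_for(1)=1+1=2) = 2
coins_for(5) = min(1+coins_for(4)=1+2=3, 1+coins_for(2)=1+2=3) = 3
coins_for(6) = min(1+coins_for(5)=1+3=4, 1+coins_for(3)=1+1=2) = 2
coins_for(7) = min(1+coins_for(6)=1+2=3, 1+coins_for(4)=1+2=3) = 3
coins_for(8) = min(1+coins_for(7)=1+3=4, 1+coins_for(5)=1+3=4) = 4
coins_for(9) = min(1+coins_for(8)=1+4=5, 1+coins_for(6)=1+2=3, 1+coins_for(0)=1+0=1) = 1
coins_for(10) = min(1+coins_for(9)=1+1=2, 1+coins_for(7)=1+3=4, 1+coins_for(1)=1+1=2) = 2
coins_for(11) = min(1+coins_for(10)=1+2=3, 1+coins_for(8)=1+4=5, 1+coins_for(2)=1+2=3) = 3
coins_for(12) = min(1+coins_for(11)=1+3=4, 1+coins_for(9)=1+1=2, 1+coins_for(3)=1+1=2) = 2
coins_for(13) = min(1+coins_for(12)=1+2=3, 1+coins_for(10)=1+2=3, 1+coins_for(4)=1+2=3, 1+coins_for(0)=1+0=1) = 1
coins_for(14) = min(1+coins_for(13)=1+1=2, 1+coins_for(11)=1+3=4, 1+coins_for(5)=1+3=4, 1+coins_for(1)=1+1=2) = 2
coins_for(15) = min(1+coins_for(14)=1+2=3, 1+coins_for(12)=1+2=3, 1+coins_for(6)=1+2=3, 1+coins_for(2)=1+2=3) = 3
coins_for(16) = min(1+coins_for(15)=1+3=4, 1+coins_for(13)=1+1=2, 1+coins_for(7)=1+3=4, 1+coins_for(3)=1+1=2) = 2
coins_for(17) = min(1+coins_for(16)=1+2=3, 1+coins_for(14)=1+2=3, 1+coins_for(8)=1+4=5, 1+coins_for(4)=1+2=3) = 3
coins_for(18) = min(1+coins_for(17)=1+3=4, 1+coins_for(15)=1+3=4, 1+coins_for(9)=1+1=2, 1+coins_for(5)=1+3=4) = 2

2


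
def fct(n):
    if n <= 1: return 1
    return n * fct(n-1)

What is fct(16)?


fct(16)
= 16 * fct(15)
= 16 * 15 * fct(14)
= 16 * 15 * 14 * fct(13)
= 16 * 15 * 14 * 13 * fct(12)
= 16 * 15 * 14 * 13 * 12 * fct(11)
= 16 * 15 * 14 * 13 * 12 * 11 * fct(10)
= 16 * 15 * 14 * 13 * 12 * 11 * 10 * fct(9)
= 16 * 15 * 14 * 13 * 12 * 11 * 10 * 9 * fct(8)
= 16 * 15 * 14 * 13 * 12 * 11 * 10 * 9 * 8 * fct(7)
= 16 * 15 * 14 * 13 * 12 * 11 * 10 * 9 * 8 * 7 * fct(6)
= 16 * 15 * 14 * 13 * 12 * 11 * 10 * 9 * 8 * 7 * 6 * fct(5)
= 16 * 15 * 14 * 13 * 12 * 11 * 10 * 9 * 8 * 7 * 6 * 5 * fct(4)
= 16 * 15 * 14 * 13 * 12 * 11 * 10 * 9 * 8 * 7 * 6 * 5 * 4 * fct(3)
= 16 * 15 * 14 * 13 * 12 * 11 * 10 * 9 * 8 * 7 * 6 * 5 * 4 * 3 * fct(2)
= 16 * 15 * 14 * 13 * 12 * 11 * 10 * 9 * 8 * 7 * 6 * 5 * 4 * 3 * 2 * fct(1)
= 16 * 15 * 14 * 13 * 12 * 11 * 10 * 9 * 8 * 7 * 6 * 5 * 4 * 3 * 2 * 1
= 20922789888000

20922789888000


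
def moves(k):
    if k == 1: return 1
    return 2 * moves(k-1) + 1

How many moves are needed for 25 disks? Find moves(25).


moves(25) = 2 * moves(24) + 1
moves(24) = 2 * moves(23) + 1
moves(23) = 2 * moves(22) + 1
moves(22) = 2 * moves(21) + 1
moves(21) = 2 * moves(20) + 1
moves(20) = 2 * moves(19) + 1
moves(19) = 2 * moves(18) + 1
moves(18) = 2 * moves(17) + 1
moves(17) = 2 * moves(16) + 1
moves(16) = 2 * moves(15) + 1
moves(15) = 2 * moves(14) + 1
moves(14) = 2 * moves(13) + 1
moves(13) = 2 * moves(12) + 1
moves(12) = 2 * moves(11) + 1
moves(11) = 2 * moves(10) + 1
moves(10) = 2 * moves(9) + 1
moves(9) = 2 * moves(8) + 1
moves(8) = 2 * moves(7) + 1
moves(7) = 2 * moves(6) + 1
moves(6) = 2 * moves(5) + 1
moves(5) = 2 * moves(4) + 1
moves(4) = 2 * moves(3) + 1
moves(3) = 2 * moves(2) + 1
moves(2) = 2 * moves(1) + 1
moves(1) = 1  (base case)
moves(2) = 2 * 1 + 1 = 3
moves(3) = 2 * 3 + 1 = 7
moves(4) = 2 * 7 + 1 = 15
moves(5) = 2 * 15 + 1 = 31
moves(6) = 2 * 31 + 1 = 63
moves(7) = 2 * 63 + 1 = 127
moves(8) = 2 * 127 + 1 = 255
moves(9) = 2 * 255 + 1 = 511
moves(10) = 2 * 511 + 1 = 1023
moves(11) = 2 * 1023 + 1 = 2047
moves(12) = 2 * 2047 + 1 = 4095
moves(13) = 2 * 4095 + 1 = 8191
moves(14) = 2 * 8191 + 1 = 16383
moves(15) = 2 * 16383 + 1 = 32767
moves(16) = 2 * 32767 + 1 = 65535
moves(17) = 2 * 65535 + 1 = 131071
moves(18) = 2 * 131071 + 1 = 262143
moves(19) = 2 * 262143 + 1 = 524287
moves(20) = 2 * 524287 + 1 = 1048575
moves(21) = 2 * 1048575 + 1 = 2097151
moves(22) = 2 * 2097151 + 1 = 4194303
moves(23) = 2 * 4194303 + 1 = 8388607
moves(24) = 2 * 8388607 + 1 = 16777215
moves(25) = 2 * 16777215 + 1 = 33554431

33554431


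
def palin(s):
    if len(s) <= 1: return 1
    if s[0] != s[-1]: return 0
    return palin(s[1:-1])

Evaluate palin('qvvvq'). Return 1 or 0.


palin('qvvvq'): s[0]='q' == s[-1]='q' -> check palin('vvv')
palin('vvv'): s[0]='v' == s[-1]='v' -> check palin('v')
palin('v'): len <= 1 -> return 1  (base case)
Result: 1 (palindrome)

1


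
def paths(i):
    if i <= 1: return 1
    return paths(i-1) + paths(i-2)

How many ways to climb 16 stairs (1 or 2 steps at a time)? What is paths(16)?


Building up from base cases:
paths(0) = 1
paths(1) = 1
paths(2) = paths(1) + paths(0) = 1 + 1 = 2
paths(3) = paths(2) + paths(1) = 2 + 1 = 3
paths(4) = paths(3) + paths(2) = 3 + 2 = 5
paths(5) = paths(4) + paths(3) = 5 + 3 = 8
paths(6) = paths(5) + paths(4) = 8 + 5 = 13
paths(7) = paths(6) + paths(5) = 13 + 8 = 21
paths(8) = paths(7) + paths(6) = 21 + 13 = 34
paths(9) = paths(8) + paths(7) = 34 + 21 = 55
paths(10) = paths(9) + paths(8) = 55 + 34 = 89
paths(11) = paths(10) + paths(9) = 89 + 55 = 144
paths(12) = paths(11) + paths(10) = 144 + 89 = 233
paths(13) = paths(12) + paths(11) = 233 + 144 = 377
paths(14) = paths(13) + paths(12) = 377 + 233 = 610
paths(15) = paths(14) + paths(13) = 610 + 377 = 987
paths(16) = paths(15) + paths(14) = 987 + 610 = 1597

1597


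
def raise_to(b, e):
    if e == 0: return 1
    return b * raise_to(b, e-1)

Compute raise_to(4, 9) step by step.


raise_to(4, 9)
= 4 * raise_to(4, 8)
= 4 * 4 * raise_to(4, 7)
= 4 * 4 * 4 * raise_to(4, 6)
= 4 * 4 * 4 * 4 * raise_to(4, 5)
= 4 * 4 * 4 * 4 * 4 * raise_to(4, 4)
= 4 * 4 * 4 * 4 * 4 * 4 * raise_to(4, 3)
= 4 * 4 * 4 * 4 * 4 * 4 * 4 * raise_to(4, 2)
= 4 * 4 * 4 * 4 * 4 * 4 * 4 * 4 * raise_to(4, 1)
= 4 * 4 * 4 * 4 * 4 * 4 * 4 * 4 * 4 * raise_to(4, 0)
= 4 * 4 * 4 * 4 * 4 * 4 * 4 * 4 * 4 * 1
= 262144

262144


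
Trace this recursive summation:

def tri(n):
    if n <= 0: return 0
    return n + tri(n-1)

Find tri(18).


tri(18)
= 18 + 17 + 16 + 15 + 14 + 13 + 12 + 11 + 10 + 9 + 8 + 7 + 6 + 5 + 4 + 3 + 2 + 1 + tri(0)
= 18 + 17 + 16 + 15 + 14 + 13 + 12 + 11 + 10 + 9 + 8 + 7 + 6 + 5 + 4 + 3 + 2 + 1 + 0
= 171

171


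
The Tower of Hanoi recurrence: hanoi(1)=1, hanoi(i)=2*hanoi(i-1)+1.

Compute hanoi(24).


hanoi(24) = 2 * hanoi(23) + 1
hanoi(23) = 2 * hanoi(22) + 1
hanoi(22) = 2 * hanoi(21) + 1
hanoi(21) = 2 * hanoi(20) + 1
hanoi(20) = 2 * hanoi(19) + 1
hanoi(19) = 2 * hanoi(18) + 1
hanoi(18) = 2 * hanoi(17) + 1
hanoi(17) = 2 * hanoi(16) + 1
hanoi(16) = 2 * hanoi(15) + 1
hanoi(15) = 2 * hanoi(14) + 1
hanoi(14) = 2 * hanoi(13) + 1
hanoi(13) = 2 * hanoi(12) + 1
hanoi(12) = 2 * hanoi(11) + 1
hanoi(11) = 2 * hanoi(10) + 1
hanoi(10) = 2 * hanoi(9) + 1
hanoi(9) = 2 * hanoi(8) + 1
hanoi(8) = 2 * hanoi(7) + 1
hanoi(7) = 2 * hanoi(6) + 1
hanoi(6) = 2 * hanoi(5) + 1
hanoi(5) = 2 * hanoi(4) + 1
hanoi(4) = 2 * hanoi(3) + 1
hanoi(3) = 2 * hanoi(2) + 1
hanoi(2) = 2 * hanoi(1) + 1
hanoi(1) = 1  (base case)
hanoi(2) = 2 * 1 + 1 = 3
hanoi(3) = 2 * 3 + 1 = 7
hanoi(4) = 2 * 7 + 1 = 15
hanoi(5) = 2 * 15 + 1 = 31
hanoi(6) = 2 * 31 + 1 = 63
hanoi(7) = 2 * 63 + 1 = 127
hanoi(8) = 2 * 127 + 1 = 255
hanoi(9) = 2 * 255 + 1 = 511
hanoi(10) = 2 * 511 + 1 = 1023
hanoi(11) = 2 * 1023 + 1 = 2047
hanoi(12) = 2 * 2047 + 1 = 4095
hanoi(13) = 2 * 4095 + 1 = 8191
hanoi(14) = 2 * 8191 + 1 = 16383
hanoi(15) = 2 * 16383 + 1 = 32767
hanoi(16) = 2 * 32767 + 1 = 65535
hanoi(17) = 2 * 65535 + 1 = 131071
hanoi(18) = 2 * 131071 + 1 = 262143
hanoi(19) = 2 * 262143 + 1 = 524287
hanoi(20) = 2 * 524287 + 1 = 1048575
hanoi(21) = 2 * 1048575 + 1 = 2097151
hanoi(22) = 2 * 2097151 + 1 = 4194303
hanoi(23) = 2 * 4194303 + 1 = 8388607
hanoi(24) = 2 * 8388607 + 1 = 16777215

16777215


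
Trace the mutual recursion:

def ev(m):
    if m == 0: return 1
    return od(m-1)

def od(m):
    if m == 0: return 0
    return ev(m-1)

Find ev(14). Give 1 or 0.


ev(14) = od(13)
od(13) = ev(12)
ev(12) = od(11)
od(11) = ev(10)
ev(10) = od(9)
od(9) = ev(8)
ev(8) = od(7)
od(7) = ev(6)
ev(6) = od(5)
od(5) = ev(4)
ev(4) = od(3)
od(3) = ev(2)
ev(2) = od(1)
od(1) = ev(0)
ev(0) = 1  (base case)
Result: 1

1


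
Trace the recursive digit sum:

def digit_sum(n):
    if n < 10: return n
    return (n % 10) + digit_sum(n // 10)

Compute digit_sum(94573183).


digit_sum(94573183) = 3 + digit_sum(9457318)
digit_sum(9457318) = 8 + digit_sum(945731)
digit_sum(945731) = 1 + digit_sum(94573)
digit_sum(94573) = 3 + digit_sum(9457)
digit_sum(9457) = 7 + digit_sum(945)
digit_sum(945) = 5 + digit_sum(94)
digit_sum(94) = 4 + digit_sum(9)
digit_sum(9) = 9  (base case)
Total: 3 + 8 + 1 + 3 + 7 + 5 + 4 + 9 = 40

40


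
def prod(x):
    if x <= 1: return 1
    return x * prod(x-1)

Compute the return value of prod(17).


prod(17)
= 17 * prod(16)
= 17 * 16 * prod(15)
= 17 * 16 * 15 * prod(14)
= 17 * 16 * 15 * 14 * prod(13)
= 17 * 16 * 15 * 14 * 13 * prod(12)
= 17 * 16 * 15 * 14 * 13 * 12 * prod(11)
= 17 * 16 * 15 * 14 * 13 * 12 * 11 * prod(10)
= 17 * 16 * 15 * 14 * 13 * 12 * 11 * 10 * prod(9)
= 17 * 16 * 15 * 14 * 13 * 12 * 11 * 10 * 9 * prod(8)
= 17 * 16 * 15 * 14 * 13 * 12 * 11 * 10 * 9 * 8 * prod(7)
= 17 * 16 * 15 * 14 * 13 * 12 * 11 * 10 * 9 * 8 * 7 * prod(6)
= 17 * 16 * 15 * 14 * 13 * 12 * 11 * 10 * 9 * 8 * 7 * 6 * prod(5)
= 17 * 16 * 15 * 14 * 13 * 12 * 11 * 10 * 9 * 8 * 7 * 6 * 5 * prod(4)
= 17 * 16 * 15 * 14 * 13 * 12 * 11 * 10 * 9 * 8 * 7 * 6 * 5 * 4 * prod(3)
= 17 * 16 * 15 * 14 * 13 * 12 * 11 * 10 * 9 * 8 * 7 * 6 * 5 * 4 * 3 * prod(2)
= 17 * 16 * 15 * 14 * 13 * 12 * 11 * 10 * 9 * 8 * 7 * 6 * 5 * 4 * 3 * 2 * prod(1)
= 17 * 16 * 15 * 14 * 13 * 12 * 11 * 10 * 9 * 8 * 7 * 6 * 5 * 4 * 3 * 2 * 1
= 355687428096000

355687428096000


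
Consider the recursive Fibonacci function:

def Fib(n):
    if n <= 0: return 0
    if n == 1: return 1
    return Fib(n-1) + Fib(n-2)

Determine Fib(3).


Computing Fib(3) bottom-up:
Fib(0) = 0
Fib(1) = 1
Fib(2) = Fib(1) + Fib(0) = 1 + 0 = 1
Fib(3) = Fib(2) + Fib(1) = 1 + 1 = 2

2


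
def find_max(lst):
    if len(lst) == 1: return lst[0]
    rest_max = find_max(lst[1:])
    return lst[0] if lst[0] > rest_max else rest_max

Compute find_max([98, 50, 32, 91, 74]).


find_max([98, 50, 32, 91, 74]): compare 98 with find_max([50, 32, 91, 74])
find_max([50, 32, 91, 74]): compare 50 with find_max([32, 91, 74])
find_max([32, 91, 74]): compare 32 with find_max([91, 74])
find_max([91, 74]): compare 91 with find_max([74])
find_max([74]) = 74  (base case)
Compare 91 with 74 -> 91
Compare 32 with 91 -> 91
Compare 50 with 91 -> 91
Compare 98 with 91 -> 98

98


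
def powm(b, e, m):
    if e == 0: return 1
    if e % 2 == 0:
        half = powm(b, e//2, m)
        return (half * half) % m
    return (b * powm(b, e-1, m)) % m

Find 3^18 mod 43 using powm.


powm(3, 18, 43): e is even, compute powm(3, 9, 43)
  powm(3, 9, 43): e is odd, compute powm(3, 8, 43)
    powm(3, 8, 43): e is even, compute powm(3, 4, 43)
      powm(3, 4, 43): e is even, compute powm(3, 2, 43)
        powm(3, 2, 43): e is even, compute powm(3, 1, 43)
          powm(3, 1, 43): e is odd, compute powm(3, 0, 43)
          powm(3, 0, 43) = 1
          (3 * 1) % 43 = 3
        half=3, (3*3) % 43 = 9
      half=9, (9*9) % 43 = 38
    half=38, (38*38) % 43 = 25
  (3 * 25) % 43 = 32
half=32, (32*32) % 43 = 35

35


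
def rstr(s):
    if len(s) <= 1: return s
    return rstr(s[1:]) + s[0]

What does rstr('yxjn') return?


rstr('yxjn') = rstr('xjn') + 'y'
rstr('xjn') = rstr('jn') + 'x'
rstr('jn') = rstr('n') + 'j'
rstr('n') = 'n'  (base case)
Concatenating: 'n' + 'j' + 'x' + 'y' = 'njxy'

njxy


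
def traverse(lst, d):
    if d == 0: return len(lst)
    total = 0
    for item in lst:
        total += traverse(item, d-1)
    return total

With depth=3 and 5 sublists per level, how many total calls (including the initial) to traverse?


At depth 0 (root): 1 call
At depth 1: each of 1 parents calls traverse on 5 children = 5 calls
At depth 2: each of 5 parents calls traverse on 5 children = 25 calls
At depth 3: each of 25 parents calls traverse on 5 children = 125 calls
Total: 1 + 5 + 25 + 125 = 156

156


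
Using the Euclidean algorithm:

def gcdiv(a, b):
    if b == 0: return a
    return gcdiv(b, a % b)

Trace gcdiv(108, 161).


gcdiv(108, 161) = gcdiv(161, 108)
gcdiv(161, 108) = gcdiv(108, 53)
gcdiv(108, 53) = gcdiv(53, 2)
gcdiv(53, 2) = gcdiv(2, 1)
gcdiv(2, 1) = gcdiv(1, 0)
gcdiv(1, 0) = 1  (base case)

1


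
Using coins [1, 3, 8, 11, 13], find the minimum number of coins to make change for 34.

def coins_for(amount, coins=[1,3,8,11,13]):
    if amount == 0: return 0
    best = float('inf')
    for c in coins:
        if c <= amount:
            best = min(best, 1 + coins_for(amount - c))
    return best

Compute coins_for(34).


Building up with DP:
coins_for(0) = 0
coins_for(1) = min(1+coins_for(0)=1+0=1) = 1
coins_for(2) = min(1+coins_for(1)=1+1=2) = 2
coins_for(3) = min(1+coins_for(2)=1+2=3, 1+coins_for(0)=1+0=1) = 1
coins_for(4) = min(1+coins_for(3)=1+1=2, 1+coins_for(1)=1+1=2) = 2
coins_for(5) = min(1+coins_for(4)=1+2=3, 1+coins_for(2)=1+2=3) = 3
coins_for(6) = min(1+coins_for(5)=1+3=4, 1+coins_for(3)=1+1=2) = 2
coins_for(7) = min(1+coins_for(6)=1+2=3, 1+coins_for(4)=1+2=3) = 3
coins_for(8) = min(1+coins_for(7)=1+3=4, 1+coins_for(5)=1+3=4, 1+coins_for(0)=1+0=1) = 1
coins_for(9) = min(1+coins_for(8)=1+1=2, 1+coins_for(6)=1+2=3, 1+coins_for(1)=1+1=2) = 2
coins_for(10) = min(1+coins_for(9)=1+2=3, 1+coins_for(7)=1+3=4, 1+coins_for(2)=1+2=3) = 3
coins_for(11) = min(1+coins_for(10)=1+3=4, 1+coins_for(8)=1+1=2, 1+coins_for(3)=1+1=2, 1+coins_for(0)=1+0=1) = 1
coins_for(12) = min(1+coins_for(11)=1+1=2, 1+coins_for(9)=1+2=3, 1+coins_for(4)=1+2=3, 1+coins_for(1)=1+1=2) = 2
coins_for(13) = min(1+coins_for(12)=1+2=3, 1+coins_for(10)=1+3=4, 1+coins_for(5)=1+3=4, 1+coins_for(2)=1+2=3, 1+coins_for(0)=1+0=1) = 1
coins_for(14) = min(1+coins_for(13)=1+1=2, 1+coins_for(11)=1+1=2, 1+coins_for(6)=1+2=3, 1+coins_for(3)=1+1=2, 1+coins_for(1)=1+1=2) = 2
coins_for(15) = min(1+coins_for(14)=1+2=3, 1+coins_for(12)=1+2=3, 1+coins_for(7)=1+3=4, 1+coins_for(4)=1+2=3, 1+coins_for(2)=1+2=3) = 3
coins_for(16) = min(1+coins_for(15)=1+3=4, 1+coins_for(13)=1+1=2, 1+coins_for(8)=1+1=2, 1+coins_for(5)=1+3=4, 1+coins_for(3)=1+1=2) = 2
coins_for(17) = min(1+coins_for(16)=1+2=3, 1+coins_for(14)=1+2=3, 1+coins_for(9)=1+2=3, 1+coins_for(6)=1+2=3, 1+coins_for(4)=1+2=3) = 3
coins_for(18) = min(1+coins_for(17)=1+3=4, 1+coins_for(15)=1+3=4, 1+coins_for(10)=1+3=4, 1+coins_for(7)=1+3=4, 1+coins_for(5)=1+3=4) = 4
coins_for(19) = min(1+coins_for(18)=1+4=5, 1+coins_for(16)=1+2=3, 1+coins_for(11)=1+1=2, 1+coins_for(8)=1+1=2, 1+coins_for(6)=1+2=3) = 2
coins_for(20) = min(1+coins_for(19)=1+2=3, 1+coins_for(17)=1+3=4, 1+coins_for(12)=1+2=3, 1+coins_for(9)=1+2=3, 1+coins_for(7)=1+3=4) = 3
coins_for(21) = min(1+coins_for(20)=1+3=4, 1+coins_for(18)=1+4=5, 1+coins_for(13)=1+1=2, 1+coins_for(10)=1+3=4, 1+coins_for(8)=1+1=2) = 2
coins_for(22) = min(1+coins_for(21)=1+2=3, 1+coins_for(19)=1+2=3, 1+coins_for(14)=1+2=3, 1+coins_for(11)=1+1=2, 1+coins_for(9)=1+2=3) = 2
coins_for(23) = min(1+coins_for(22)=1+2=3, 1+coins_for(20)=1+3=4, 1+coins_for(15)=1+3=4, 1+coins_for(12)=1+2=3, 1+coins_for(10)=1+3=4) = 3
coins_for(24) = min(1+coins_for(23)=1+3=4, 1+coins_for(21)=1+2=3, 1+coins_for(16)=1+2=3, 1+coins_for(13)=1+1=2, 1+coins_for(11)=1+1=2) = 2
coins_for(25) = min(1+coins_for(24)=1+2=3, 1+coins_for(22)=1+2=3, 1+coins_for(17)=1+3=4, 1+coins_for(14)=1+2=3, 1+coins_for(12)=1+2=3) = 3
coins_for(26) = min(1+coins_for(25)=1+3=4, 1+coins_for(23)=1+3=4, 1+coins_for(18)=1+4=5, 1+coins_for(15)=1+3=4, 1+coins_for(13)=1+1=2) = 2
coins_for(27) = min(1+coins_for(26)=1+2=3, 1+coins_for(24)=1+2=3, 1+coins_for(19)=1+2=3, 1+coins_for(16)=1+2=3, 1+coins_for(14)=1+2=3) = 3
coins_for(28) = min(1+coins_for(27)=1+3=4, 1+coins_for(25)=1+3=4, 1+coins_for(20)=1+3=4, 1+coins_for(17)=1+3=4, 1+coins_for(15)=1+3=4) = 4
coins_for(29) = min(1+coins_for(28)=1+4=5, 1+coins_for(26)=1+2=3, 1+coins_for(21)=1+2=3, 1+coins_for(18)=1+4=5, 1+coins_for(16)=1+2=3) = 3
coins_for(30) = min(1+coins_for(29)=1+3=4, 1+coins_for(27)=1+3=4, 1+coins_for(22)=1+2=3, 1+coins_for(19)=1+2=3, 1+coins_for(17)=1+3=4) = 3
coins_for(31) = min(1+coins_for(30)=1+3=4, 1+coins_for(28)=1+4=5, 1+coins_for(23)=1+3=4, 1+coins_for(20)=1+3=4, 1+coins_for(18)=1+4=5) = 4
coins_for(32) = min(1+coins_for(31)=1+4=5, 1+coins_for(29)=1+3=4, 1+coins_for(24)=1+2=3, 1+coins_for(21)=1+2=3, 1+coins_for(19)=1+2=3) = 3
coins_for(33) = min(1+coins_for(32)=1+3=4, 1+coins_for(30)=1+3=4, 1+coins_for(25)=1+3=4, 1+coins_for(22)=1+2=3, 1+coins_for(20)=1+3=4) = 3
coins_for(34) = min(1+coins_for(33)=1+3=4, 1+coins_for(31)=1+4=5, 1+coins_for(26)=1+2=3, 1+coins_for(23)=1+3=4, 1+coins_for(21)=1+2=3) = 3

3
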